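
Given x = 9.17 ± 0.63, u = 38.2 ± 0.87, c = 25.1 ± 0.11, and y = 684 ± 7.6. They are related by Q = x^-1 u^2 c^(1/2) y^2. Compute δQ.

3.19e+07

Products/powers → add relative errors in quadrature, weighted by exponent:
  (-1·δx/x)² = (-1×0.0687)² = 0.00472;  (2·δu/u)² = (2×0.0228)² = 0.00207;  (½·δc/c)² = (0.5×0.00438)² = 4.8e-06;  (2·δy/y)² = (2×0.0111)² = 0.000494
δQ/Q = √(0.00729) = 0.0854
Q = 3.73e+08, so δQ = 0.0854 × 3.73e+08 = 3.19e+07.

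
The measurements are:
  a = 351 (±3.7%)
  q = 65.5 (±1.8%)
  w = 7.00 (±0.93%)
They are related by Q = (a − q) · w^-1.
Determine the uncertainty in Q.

Let u = a − q = 286. δu = √(δa² + δq²) = √(169 + 1.39) = 13.0, so δu/u = 0.0457.
Q is then a monomial in u, w:
δQ/Q = √((δu/u)² + (-1·δw/w)²) = √(0.00209 + 8.65e-05) = 0.0466
Q = 40.8, so δQ = 0.0466 × 40.8 = 1.90.

1.90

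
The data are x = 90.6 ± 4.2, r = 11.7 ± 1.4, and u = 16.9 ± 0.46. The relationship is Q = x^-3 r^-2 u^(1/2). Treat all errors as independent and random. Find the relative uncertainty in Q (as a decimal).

0.277

Relative error in a monomial: (δQ/Q)² = Σ (nᵢ · δxᵢ/xᵢ)².
  (-3·δx/x)² = (-3×0.0464)² = 0.0193;  (-2·δr/r)² = (-2×0.120)² = 0.0573;  (½·δu/u)² = (0.5×0.0272)² = 0.000185
δQ/Q = √(0.0768) = 0.277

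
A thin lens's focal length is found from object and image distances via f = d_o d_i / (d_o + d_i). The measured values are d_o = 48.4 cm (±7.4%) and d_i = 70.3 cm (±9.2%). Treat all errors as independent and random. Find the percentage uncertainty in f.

5.77%

∂f/∂d_o = (d_i/(d_o+d_i))² = 0.351;  ∂f/∂d_i = (d_o/(d_o+d_i))² = 0.166
δf = √((∂f/∂d_o · δd_o)² + (∂f/∂d_i · δd_i)²) = √(1.58 + 1.16) = 1.65 cm
f = 28.7 cm, so δf/f = 1.65/28.7 = 0.0577.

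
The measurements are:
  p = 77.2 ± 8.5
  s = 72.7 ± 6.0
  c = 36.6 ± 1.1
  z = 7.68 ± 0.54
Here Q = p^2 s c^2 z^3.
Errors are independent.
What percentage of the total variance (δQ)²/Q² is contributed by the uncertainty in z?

43.0%

(δQ/Q)² = (2·δp/p)² + (1·δs/s)² + (2·δc/c)² + (3·δz/z)²
  p term: (2×0.110)² = 0.0485
  s term: (1×0.0825)² = 0.00681
  c term: (2×0.0301)² = 0.00361
  z term: (3×0.0703)² = 0.0445
Total = 0.103. Share from z = 0.0445/0.103 = 0.430.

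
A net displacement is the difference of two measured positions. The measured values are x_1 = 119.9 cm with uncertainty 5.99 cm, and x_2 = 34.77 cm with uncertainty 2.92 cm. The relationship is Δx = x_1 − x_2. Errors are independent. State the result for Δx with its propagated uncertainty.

85.13 ± 6.66 cm

Each term contributes (cᵢ δxᵢ)² to (δΔx)²:
  (δx_1)² = 35.9;  (δx_2)² = 8.53
δΔx = √(44.4) = 6.66 cm
Δx = 85.13 cm.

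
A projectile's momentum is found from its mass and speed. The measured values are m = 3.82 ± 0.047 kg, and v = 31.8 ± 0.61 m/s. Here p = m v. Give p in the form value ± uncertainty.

Relative error in a monomial: (δp/p)² = Σ (nᵢ · δxᵢ/xᵢ)².
  (1·δm/m)² = (1×0.0123)² = 0.000151;  (1·δv/v)² = (1×0.0192)² = 0.000368
δp/p = √(0.000519) = 0.0228
p = 121 kg·m/s, so δp = 0.0228 × 121 = 2.77 kg·m/s.

121 ± 2.77 kg·m/s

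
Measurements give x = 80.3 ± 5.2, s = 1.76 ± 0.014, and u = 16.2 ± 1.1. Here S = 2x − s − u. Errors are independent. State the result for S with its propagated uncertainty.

143 ± 10.5

Each term contributes (cᵢ δxᵢ)² to (δS)²:
  (2·δx)² = 108;  (δs)² = 0.000196;  (δu)² = 1.21
δS = √(109) = 10.5
S = 143.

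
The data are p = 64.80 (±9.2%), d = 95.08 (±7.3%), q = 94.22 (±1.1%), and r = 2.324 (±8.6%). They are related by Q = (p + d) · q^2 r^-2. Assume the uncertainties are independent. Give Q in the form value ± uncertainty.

262800 ± 48000

Let u = p + d = 159.9. δu = √(δp² + δd²) = √(35.5 + 48.2) = 9.15, so δu/u = 0.0572.
Q is then a monomial in u, q, r:
δQ/Q = √((δu/u)² + (2·δq/q)² + (-2·δr/r)²) = √(0.00328 + 0.000484 + 0.0296) = 0.183
Q = 262800, so δQ = 0.183 × 262800 = 48000.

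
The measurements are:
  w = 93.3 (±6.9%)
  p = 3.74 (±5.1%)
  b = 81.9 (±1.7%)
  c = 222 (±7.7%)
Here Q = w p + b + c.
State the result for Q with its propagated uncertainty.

653 ± 34.5

Let h = w·p = 349. δh/h = √((1·δw/w)² + (1·δp/p)²) = √(0.00476 + 0.00260) = 0.0858, so δh = 29.9.
Q = h + b + c: δQ = √(δh² + δb² + δc²) = √(896 + 1.94 + 292) = 34.5
Q = 653.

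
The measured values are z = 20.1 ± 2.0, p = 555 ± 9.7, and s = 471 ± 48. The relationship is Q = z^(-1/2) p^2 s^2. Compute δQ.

3.24e+09

For a monomial Q ∝ z^(-1/2), p^2, s^2, fractional errors add in quadrature:
  (−½·δz/z)² = (-0.5×0.0995)² = 0.00248;  (2·δp/p)² = (2×0.0175)² = 0.00122;  (2·δs/s)² = (2×0.102)² = 0.0415
δQ/Q = √(0.0452) = 0.213
Q = 1.52e+10, so δQ = 0.213 × 1.52e+10 = 3.24e+09.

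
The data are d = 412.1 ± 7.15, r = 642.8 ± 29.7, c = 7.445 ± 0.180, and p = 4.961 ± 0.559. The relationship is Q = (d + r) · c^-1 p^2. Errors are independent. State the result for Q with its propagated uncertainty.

3487 ± 797

Let u = d + r = 1055. δu = √(δd² + δr²) = √(51.1 + 882) = 30.5, so δu/u = 0.0290.
Q is then a monomial in u, c, p:
δQ/Q = √((δu/u)² + (-1·δc/c)² + (2·δp/p)²) = √(0.000839 + 0.000585 + 0.0508) = 0.228
Q = 3487, so δQ = 0.228 × 3487 = 797.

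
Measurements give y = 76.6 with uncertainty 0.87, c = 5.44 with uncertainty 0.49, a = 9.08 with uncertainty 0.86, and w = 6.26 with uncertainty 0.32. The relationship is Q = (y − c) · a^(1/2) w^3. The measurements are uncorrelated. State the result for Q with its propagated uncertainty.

52600 ± 8470

Let u = y − c = 71.2. δu = √(δy² + δc²) = √(0.757 + 0.240) = 0.998, so δu/u = 0.0140.
Q is then a monomial in u, a, w:
δQ/Q = √((δu/u)² + (½·δa/a)² + (3·δw/w)²) = √(0.000197 + 0.00224 + 0.0235) = 0.161
Q = 52600, so δQ = 0.161 × 52600 = 8470.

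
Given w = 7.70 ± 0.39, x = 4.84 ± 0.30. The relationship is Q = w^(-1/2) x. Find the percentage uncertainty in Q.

6.70%

Products/powers → add relative errors in quadrature, weighted by exponent:
  (−½·δw/w)² = (-0.5×0.0506)² = 0.000641;  (1·δx/x)² = (1×0.0620)² = 0.00384
δQ/Q = √(0.00448) = 0.0670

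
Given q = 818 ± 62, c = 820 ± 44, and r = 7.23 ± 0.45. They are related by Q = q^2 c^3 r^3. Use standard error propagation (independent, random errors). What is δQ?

Each factor contributes (exponent × relative error)² to (δQ/Q)²:
  (2·δq/q)² = (2×0.0758)² = 0.0230;  (3·δc/c)² = (3×0.0537)² = 0.0259;  (3·δr/r)² = (3×0.0622)² = 0.0349
δQ/Q = √(0.0838) = 0.289
Q = 1.39e+17, so δQ = 0.289 × 1.39e+17 = 4.04e+16.

4.04e+16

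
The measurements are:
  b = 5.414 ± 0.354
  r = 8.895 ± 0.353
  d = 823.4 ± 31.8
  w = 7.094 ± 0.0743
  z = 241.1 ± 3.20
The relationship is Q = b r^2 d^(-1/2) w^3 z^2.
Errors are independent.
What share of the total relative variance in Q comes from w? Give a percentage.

(δQ/Q)² = (1·δb/b)² + (2·δr/r)² + (−½·δd/d)² + (3·δw/w)² + (2·δz/z)²
  b term: (1×0.0654)² = 0.00428
  r term: (2×0.0397)² = 0.00630
  d term: (-0.5×0.0386)² = 0.000373
  w term: (3×0.0105)² = 0.000987
  z term: (2×0.0133)² = 0.000705
Total = 0.0126. Share from w = 0.000987/0.0126 = 0.0781.

7.81%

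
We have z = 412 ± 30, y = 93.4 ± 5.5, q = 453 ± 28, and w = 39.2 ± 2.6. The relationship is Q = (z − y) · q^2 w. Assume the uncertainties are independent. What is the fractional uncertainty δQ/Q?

Let u = z − y = 319. δu = √(δz² + δy²) = √(900 + 30.2) = 30.5, so δu/u = 0.0957.
Q is then a monomial in u, q, w:
δQ/Q = √((δu/u)² + (2·δq/q)² + (1·δw/w)²) = √(0.00916 + 0.0153 + 0.00440) = 0.170

0.170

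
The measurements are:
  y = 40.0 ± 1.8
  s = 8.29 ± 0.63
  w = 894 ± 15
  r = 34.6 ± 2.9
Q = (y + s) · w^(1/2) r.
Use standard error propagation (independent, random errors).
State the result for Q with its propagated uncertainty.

50000 ± 4650

Let u = y + s = 48.3. δu = √(δy² + δs²) = √(3.24 + 0.397) = 1.91, so δu/u = 0.0395.
Q is then a monomial in u, w, r:
δQ/Q = √((δu/u)² + (½·δw/w)² + (1·δr/r)²) = √(0.00156 + 7.04e-05 + 0.00702) = 0.0930
Q = 50000, so δQ = 0.0930 × 50000 = 4650.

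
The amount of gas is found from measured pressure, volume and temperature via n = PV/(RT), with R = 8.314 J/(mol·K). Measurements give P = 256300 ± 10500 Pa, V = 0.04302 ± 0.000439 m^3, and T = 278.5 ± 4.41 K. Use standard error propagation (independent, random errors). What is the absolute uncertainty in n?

0.215 mol

Relative error in a monomial: (δn/n)² = Σ (nᵢ · δxᵢ/xᵢ)².
  (1·δP/P)² = (1×0.0410)² = 0.00168;  (1·δV/V)² = (1×0.0102)² = 0.000104;  (-1·δT/T)² = (-1×0.0158)² = 0.000251
δn/n = √(0.00203) = 0.0451
n = 4.762 mol, so δn = 0.0451 × 4.762 = 0.215 mol.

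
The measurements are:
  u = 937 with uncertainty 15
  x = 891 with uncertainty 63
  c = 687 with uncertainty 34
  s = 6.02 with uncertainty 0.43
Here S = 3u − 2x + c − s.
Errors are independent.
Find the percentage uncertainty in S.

8.07%

Sums and differences: (δS)² = Σ (cᵢ δxᵢ)².
  (3·δu)² = 2020;  (2·δx)² = 15900;  (δc)² = 1160;  (δs)² = 0.185
δS = √(19100) = 138
S = 1710, so δS/S = 138/1710 = 0.0807.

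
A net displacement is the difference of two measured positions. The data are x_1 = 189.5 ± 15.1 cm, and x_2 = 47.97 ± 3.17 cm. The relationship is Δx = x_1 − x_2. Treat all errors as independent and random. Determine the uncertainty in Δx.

Sums and differences: (δΔx)² = Σ (cᵢ δxᵢ)².
  (δx_1)² = 228;  (δx_2)² = 10.0
δΔx = √(238) = 15.4 cm

15.4 cm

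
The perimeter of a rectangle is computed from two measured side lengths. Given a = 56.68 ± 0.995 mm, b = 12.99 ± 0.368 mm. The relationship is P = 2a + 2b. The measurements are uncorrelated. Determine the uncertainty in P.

Sums and differences: (δP)² = Σ (cᵢ δxᵢ)².
  (2·δa)² = 3.96;  (2·δb)² = 0.542
δP = √(4.50) = 2.12 mm

2.12 mm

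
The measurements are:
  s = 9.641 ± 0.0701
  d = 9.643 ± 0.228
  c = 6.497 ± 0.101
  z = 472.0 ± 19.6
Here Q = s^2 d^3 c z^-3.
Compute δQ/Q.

Each factor contributes (exponent × relative error)² to (δQ/Q)²:
  (2·δs/s)² = (2×0.00727)² = 0.000211;  (3·δd/d)² = (3×0.0236)² = 0.00503;  (1·δc/c)² = (1×0.0155)² = 0.000242;  (-3·δz/z)² = (-3×0.0415)² = 0.0155
δQ/Q = √(0.0210) = 0.145

0.145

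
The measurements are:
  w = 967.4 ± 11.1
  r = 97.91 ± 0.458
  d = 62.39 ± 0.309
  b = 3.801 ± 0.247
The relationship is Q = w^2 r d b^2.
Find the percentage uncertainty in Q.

13.2%

Products/powers → add relative errors in quadrature, weighted by exponent:
  (2·δw/w)² = (2×0.0115)² = 0.000527;  (1·δr/r)² = (1×0.00468)² = 2.19e-05;  (1·δd/d)² = (1×0.00495)² = 2.45e-05;  (2·δb/b)² = (2×0.0650)² = 0.0169
δQ/Q = √(0.0175) = 0.132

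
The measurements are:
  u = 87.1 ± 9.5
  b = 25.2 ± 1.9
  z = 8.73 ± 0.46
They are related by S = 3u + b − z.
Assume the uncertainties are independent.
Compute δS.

S is a linear combination, so absolute uncertainties add in quadrature:
  (3·δu)² = 812;  (δb)² = 3.61;  (δz)² = 0.212
δS = √(816) = 28.6

28.6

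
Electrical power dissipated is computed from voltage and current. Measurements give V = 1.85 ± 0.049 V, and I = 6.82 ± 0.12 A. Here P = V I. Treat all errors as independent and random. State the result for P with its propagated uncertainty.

P is a product of powers, so relative uncertainties combine in quadrature:
  (1·δV/V)² = (1×0.0265)² = 0.000702;  (1·δI/I)² = (1×0.0176)² = 0.000310
δP/P = √(0.00101) = 0.0318
P = 12.6 W, so δP = 0.0318 × 12.6 = 0.401 W.

12.6 ± 0.401 W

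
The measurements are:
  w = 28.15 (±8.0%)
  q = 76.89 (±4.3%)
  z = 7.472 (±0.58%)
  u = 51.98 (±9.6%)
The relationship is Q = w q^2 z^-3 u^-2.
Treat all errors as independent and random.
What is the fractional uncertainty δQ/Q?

For a monomial Q ∝ w, q^2, z^-3, u^-2, fractional errors add in quadrature:
  (1·δw/w)² = (1×0.0800)² = 0.00640;  (2·δq/q)² = (2×0.0430)² = 0.00740;  (-3·δz/z)² = (-3×0.00580)² = 0.000303;  (-2·δu/u)² = (-2×0.0960)² = 0.0369
δQ/Q = √(0.0510) = 0.226

0.226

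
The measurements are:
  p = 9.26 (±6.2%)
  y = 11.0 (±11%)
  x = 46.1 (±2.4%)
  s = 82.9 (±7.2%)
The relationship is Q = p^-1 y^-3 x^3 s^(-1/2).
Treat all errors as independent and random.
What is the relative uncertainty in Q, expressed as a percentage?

Since Q is a product/quotient, work with relative uncertainties:
  (-1·δp/p)² = (-1×0.0620)² = 0.00384;  (-3·δy/y)² = (-3×0.110)² = 0.109;  (3·δx/x)² = (3×0.0240)² = 0.00518;  (−½·δs/s)² = (-0.5×0.0720)² = 0.00130
δQ/Q = √(0.119) = 0.345

34.5%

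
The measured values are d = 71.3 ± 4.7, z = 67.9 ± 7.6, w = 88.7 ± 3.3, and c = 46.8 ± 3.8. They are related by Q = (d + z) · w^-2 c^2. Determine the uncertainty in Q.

7.36

Let u = d + z = 139. δu = √(δd² + δz²) = √(22.1 + 57.8) = 8.94, so δu/u = 0.0642.
Q is then a monomial in u, w, c:
δQ/Q = √((δu/u)² + (-2·δw/w)² + (2·δc/c)²) = √(0.00412 + 0.00554 + 0.0264) = 0.190
Q = 38.8, so δQ = 0.190 × 38.8 = 7.36.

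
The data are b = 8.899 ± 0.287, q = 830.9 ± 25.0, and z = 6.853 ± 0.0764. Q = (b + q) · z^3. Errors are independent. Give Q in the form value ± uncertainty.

Let u = b + q = 839.8. δu = √(δb² + δq²) = √(0.0824 + 625) = 25.0, so δu/u = 0.0298.
Q is then a monomial in u, z:
δQ/Q = √((δu/u)² + (3·δz/z)²) = √(0.000886 + 0.00112) = 0.0448
Q = 270300, so δQ = 0.0448 × 270300 = 12100.

270300 ± 12100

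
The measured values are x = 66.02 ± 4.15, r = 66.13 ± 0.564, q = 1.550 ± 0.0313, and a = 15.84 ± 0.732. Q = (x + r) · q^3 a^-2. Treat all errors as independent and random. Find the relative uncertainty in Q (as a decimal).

0.115

Let u = x + r = 132.1. δu = √(δx² + δr²) = √(17.2 + 0.318) = 4.19, so δu/u = 0.0317.
Q is then a monomial in u, q, a:
δQ/Q = √((δu/u)² + (3·δq/q)² + (-2·δa/a)²) = √(0.00100 + 0.00367 + 0.00854) = 0.115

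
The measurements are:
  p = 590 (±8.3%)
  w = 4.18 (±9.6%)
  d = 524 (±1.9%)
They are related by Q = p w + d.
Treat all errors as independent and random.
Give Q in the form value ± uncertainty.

Let h = p·w = 2470. δh/h = √((1·δp/p)² + (1·δw/w)²) = √(0.00689 + 0.00922) = 0.127, so δh = 313.
Q = h + d: δQ = √(δh² + δd²) = √(98000 + 99.1) = 313
Q = 2990.

2990 ± 313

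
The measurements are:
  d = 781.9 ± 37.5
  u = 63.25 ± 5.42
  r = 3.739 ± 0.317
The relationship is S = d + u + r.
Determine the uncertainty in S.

37.9

For a sum/difference, combine absolute errors in quadrature:
  (δd)² = 1410;  (δu)² = 29.4;  (δr)² = 0.100
δS = √(1440) = 37.9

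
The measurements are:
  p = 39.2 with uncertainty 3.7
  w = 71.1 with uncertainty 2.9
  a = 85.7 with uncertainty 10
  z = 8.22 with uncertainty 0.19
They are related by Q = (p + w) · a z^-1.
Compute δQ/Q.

0.126

Let u = p + w = 110. δu = √(δp² + δw²) = √(13.7 + 8.41) = 4.70, so δu/u = 0.0426.
Q is then a monomial in u, a, z:
δQ/Q = √((δu/u)² + (1·δa/a)² + (-1·δz/z)²) = √(0.00182 + 0.0136 + 0.000534) = 0.126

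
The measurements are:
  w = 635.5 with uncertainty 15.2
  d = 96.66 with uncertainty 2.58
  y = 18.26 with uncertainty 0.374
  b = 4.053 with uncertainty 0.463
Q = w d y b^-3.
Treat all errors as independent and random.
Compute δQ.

Q is a product of powers, so relative uncertainties combine in quadrature:
  (1·δw/w)² = (1×0.0239)² = 0.000572;  (1·δd/d)² = (1×0.0267)² = 0.000712;  (1·δy/y)² = (1×0.0205)² = 0.000420;  (-3·δb/b)² = (-3×0.114)² = 0.117
δQ/Q = √(0.119) = 0.345
Q = 16850, so δQ = 0.345 × 16850 = 5820.

5820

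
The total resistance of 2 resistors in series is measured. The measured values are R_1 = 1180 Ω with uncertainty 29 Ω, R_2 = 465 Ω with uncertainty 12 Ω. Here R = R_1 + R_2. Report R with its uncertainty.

1640 ± 31.4 Ω

Each term contributes (cᵢ δxᵢ)² to (δR)²:
  (δR_1)² = 841;  (δR_2)² = 144
δR = √(985) = 31.4 Ω
R = 1640 Ω.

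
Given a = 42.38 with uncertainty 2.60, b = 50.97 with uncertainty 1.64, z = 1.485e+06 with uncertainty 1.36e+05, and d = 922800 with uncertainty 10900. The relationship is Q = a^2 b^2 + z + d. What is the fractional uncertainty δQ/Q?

0.0934

Let p = a^2·b^2 = 4.666e+06. δp/p = √((2·δa/a)² + (2·δb/b)²) = √(0.0151 + 0.00414) = 0.139, so δp = 6.46e+05.
Q = p + z + d: δQ = √(δp² + δz² + δd²) = √(4.18e+11 + 1.85e+10 + 1.19e+08) = 6.61e+05
Q = 7.074e+06, so δQ/Q = 6.61e+05/7.074e+06 = 0.0934.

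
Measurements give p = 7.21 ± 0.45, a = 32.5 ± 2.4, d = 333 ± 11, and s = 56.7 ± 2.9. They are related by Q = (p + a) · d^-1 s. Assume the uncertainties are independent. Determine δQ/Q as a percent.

8.65%

Let u = p + a = 39.7. δu = √(δp² + δa²) = √(0.203 + 5.76) = 2.44, so δu/u = 0.0615.
Q is then a monomial in u, d, s:
δQ/Q = √((δu/u)² + (-1·δd/d)² + (1·δs/s)²) = √(0.00378 + 0.00109 + 0.00262) = 0.0865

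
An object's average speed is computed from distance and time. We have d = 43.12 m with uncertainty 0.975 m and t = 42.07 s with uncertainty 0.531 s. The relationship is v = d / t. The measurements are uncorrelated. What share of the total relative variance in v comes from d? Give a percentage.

76.2%

(δv/v)² = (1·δd/d)² + (-1·δt/t)²
  d term: (1×0.0226)² = 0.000511
  t term: (-1×0.0126)² = 0.000159
Total = 0.000671. Share from d = 0.000511/0.000671 = 0.762.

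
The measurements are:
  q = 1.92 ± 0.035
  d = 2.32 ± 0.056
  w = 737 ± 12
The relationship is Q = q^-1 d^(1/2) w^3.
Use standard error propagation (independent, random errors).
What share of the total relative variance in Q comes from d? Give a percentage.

(δQ/Q)² = (-1·δq/q)² + (½·δd/d)² + (3·δw/w)²
  q term: (-1×0.0182)² = 0.000332
  d term: (0.5×0.0241)² = 0.000146
  w term: (3×0.0163)² = 0.00239
Total = 0.00286. Share from d = 0.000146/0.00286 = 0.0509.

5.09%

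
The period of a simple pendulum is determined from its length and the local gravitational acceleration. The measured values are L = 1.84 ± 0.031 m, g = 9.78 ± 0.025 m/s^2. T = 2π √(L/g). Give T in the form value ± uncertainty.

2.73 ± 0.0232 s

For a monomial T ∝ L^(1/2), g^(-1/2), fractional errors add in quadrature:
  (½·δL/L)² = (0.5×0.0168)² = 7.1e-05;  (−½·δg/g)² = (-0.5×0.00256)² = 1.63e-06
δT/T = √(7.26e-05) = 0.00852
T = 2.73 s, so δT = 0.00852 × 2.73 = 0.0232 s.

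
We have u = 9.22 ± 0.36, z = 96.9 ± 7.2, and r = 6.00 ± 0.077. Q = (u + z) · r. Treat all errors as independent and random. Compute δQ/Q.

Let w = u + z = 106. δw = √(δu² + δz²) = √(0.130 + 51.8) = 7.21, so δw/w = 0.0679.
Q is then a monomial in w, r:
δQ/Q = √((δw/w)² + (1·δr/r)²) = √(0.00461 + 0.000165) = 0.0691

0.0691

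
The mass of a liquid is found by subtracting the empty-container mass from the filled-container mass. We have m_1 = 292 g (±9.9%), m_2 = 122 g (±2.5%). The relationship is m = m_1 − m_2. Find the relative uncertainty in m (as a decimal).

m is a linear combination, so absolute uncertainties add in quadrature:
  (δm_1)² = 836;  (δm_2)² = 9.30
δm = √(845) = 29.1 g
m = 170 g, so δm/m = 29.1/170 = 0.171.

0.171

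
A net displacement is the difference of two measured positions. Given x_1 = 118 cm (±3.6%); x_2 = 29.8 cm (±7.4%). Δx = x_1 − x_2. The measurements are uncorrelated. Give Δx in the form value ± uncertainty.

Absolute uncertainties add in quadrature for a linear combination:
  (δx_1)² = 18.0;  (δx_2)² = 4.86
δΔx = √(22.9) = 4.79 cm
Δx = 88.2 cm.

88.2 ± 4.79 cm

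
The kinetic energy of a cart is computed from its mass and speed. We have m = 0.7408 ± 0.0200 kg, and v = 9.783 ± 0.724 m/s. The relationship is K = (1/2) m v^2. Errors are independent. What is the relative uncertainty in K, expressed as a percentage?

Since K is a product/quotient, work with relative uncertainties:
  (1·δm/m)² = (1×0.0270)² = 0.000729;  (2·δv/v)² = (2×0.0740)² = 0.0219
δK/K = √(0.0226) = 0.150

15.0%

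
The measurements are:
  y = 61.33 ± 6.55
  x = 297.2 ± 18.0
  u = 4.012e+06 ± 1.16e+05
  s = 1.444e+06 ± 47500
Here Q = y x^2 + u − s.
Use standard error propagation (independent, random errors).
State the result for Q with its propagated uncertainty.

(7.985 ± 0.884) × 10^6

Let p = y·x^2 = 5.417e+06. δp/p = √((1·δy/y)² + (2·δx/x)²) = √(0.0114 + 0.0147) = 0.161, so δp = 8.75e+05.
Q = p + u − s: δQ = √(δp² + δu² + δs²) = √(7.65e+11 + 1.35e+10 + 2.26e+09) = 8.84e+05
Q = 7.985e+06.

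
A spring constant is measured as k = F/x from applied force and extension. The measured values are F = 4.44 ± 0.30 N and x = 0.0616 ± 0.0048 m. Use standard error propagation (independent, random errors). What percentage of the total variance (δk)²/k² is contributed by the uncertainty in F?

(δk/k)² = (1·δF/F)² + (-1·δx/x)²
  F term: (1×0.0676)² = 0.00457
  x term: (-1×0.0779)² = 0.00607
Total = 0.0106. Share from F = 0.00457/0.0106 = 0.429.

42.9%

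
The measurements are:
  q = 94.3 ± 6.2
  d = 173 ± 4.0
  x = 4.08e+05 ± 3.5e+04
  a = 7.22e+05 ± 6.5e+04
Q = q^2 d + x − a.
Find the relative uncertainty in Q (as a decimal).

Let p = q^2·d = 1.54e+06. δp/p = √((2·δq/q)² + (1·δd/d)²) = √(0.0173 + 0.000535) = 0.134, so δp = 2.05e+05.
Q = p + x − a: δQ = √(δp² + δx² + δa²) = √(4.22e+10 + 1.22e+09 + 4.22e+09) = 2.18e+05
Q = 1.22e+06, so δQ/Q = 2.18e+05/1.22e+06 = 0.178.

0.178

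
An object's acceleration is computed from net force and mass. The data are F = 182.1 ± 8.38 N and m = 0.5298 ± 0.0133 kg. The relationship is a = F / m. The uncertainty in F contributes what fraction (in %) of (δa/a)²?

(δa/a)² = (1·δF/F)² + (-1·δm/m)²
  F term: (1×0.0460)² = 0.00212
  m term: (-1×0.0251)² = 0.000630
Total = 0.00275. Share from F = 0.00212/0.00275 = 0.771.

77.1%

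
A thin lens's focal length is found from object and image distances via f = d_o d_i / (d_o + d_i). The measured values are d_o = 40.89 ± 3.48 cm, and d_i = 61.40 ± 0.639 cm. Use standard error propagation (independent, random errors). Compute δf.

∂f/∂d_o = (d_i/(d_o+d_i))² = 0.360;  ∂f/∂d_i = (d_o/(d_o+d_i))² = 0.160
δf = √((∂f/∂d_o · δd_o)² + (∂f/∂d_i · δd_i)²) = √(1.57 + 0.0104) = 1.26 cm

1.26 cm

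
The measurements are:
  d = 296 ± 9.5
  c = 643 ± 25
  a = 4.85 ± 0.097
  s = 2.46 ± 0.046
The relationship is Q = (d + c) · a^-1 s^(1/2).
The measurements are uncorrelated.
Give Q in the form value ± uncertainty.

Let u = d + c = 939. δu = √(δd² + δc²) = √(90.2 + 625) = 26.7, so δu/u = 0.0285.
Q is then a monomial in u, a, s:
δQ/Q = √((δu/u)² + (-1·δa/a)² + (½·δs/s)²) = √(0.000811 + 0.000400 + 8.74e-05) = 0.0360
Q = 304, so δQ = 0.0360 × 304 = 10.9.

304 ± 10.9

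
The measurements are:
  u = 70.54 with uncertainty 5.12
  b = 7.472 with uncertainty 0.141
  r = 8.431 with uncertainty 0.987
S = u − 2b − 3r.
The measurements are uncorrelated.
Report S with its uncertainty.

Absolute uncertainties add in quadrature for a linear combination:
  (δu)² = 26.2;  (2·δb)² = 0.0795;  (3·δr)² = 8.77
δS = √(35.1) = 5.92
S = 30.30.

30.30 ± 5.92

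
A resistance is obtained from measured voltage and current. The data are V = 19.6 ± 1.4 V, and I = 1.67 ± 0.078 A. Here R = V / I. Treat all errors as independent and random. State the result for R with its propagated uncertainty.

Relative error in a monomial: (δR/R)² = Σ (nᵢ · δxᵢ/xᵢ)².
  (1·δV/V)² = (1×0.0714)² = 0.00510;  (-1·δI/I)² = (-1×0.0467)² = 0.00218
δR/R = √(0.00728) = 0.0853
R = 11.7 Ω, so δR = 0.0853 × 11.7 = 1.00 Ω.

11.7 ± 1.00 Ω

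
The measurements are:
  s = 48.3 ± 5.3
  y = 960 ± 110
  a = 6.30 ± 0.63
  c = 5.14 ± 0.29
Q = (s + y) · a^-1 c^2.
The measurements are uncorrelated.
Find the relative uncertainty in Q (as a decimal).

Let u = s + y = 1010. δu = √(δs² + δy²) = √(28.1 + 12100) = 110, so δu/u = 0.109.
Q is then a monomial in u, a, c:
δQ/Q = √((δu/u)² + (-1·δa/a)² + (2·δc/c)²) = √(0.0119 + 0.0100 + 0.0127) = 0.186

0.186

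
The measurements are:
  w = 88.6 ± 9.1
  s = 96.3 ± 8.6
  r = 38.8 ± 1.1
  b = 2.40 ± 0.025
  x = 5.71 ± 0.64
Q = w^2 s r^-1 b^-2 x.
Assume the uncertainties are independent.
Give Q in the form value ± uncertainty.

19300 ± 4890

Q is a product of powers, so relative uncertainties combine in quadrature:
  (2·δw/w)² = (2×0.103)² = 0.0422;  (1·δs/s)² = (1×0.0893)² = 0.00798;  (-1·δr/r)² = (-1×0.0284)² = 0.000804;  (-2·δb/b)² = (-2×0.0104)² = 0.000434;  (1·δx/x)² = (1×0.112)² = 0.0126
δQ/Q = √(0.0640) = 0.253
Q = 19300, so δQ = 0.253 × 19300 = 4890.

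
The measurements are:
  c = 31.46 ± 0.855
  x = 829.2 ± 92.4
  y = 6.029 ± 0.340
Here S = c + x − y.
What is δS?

For a sum/difference, combine absolute errors in quadrature:
  (δc)² = 0.731;  (δx)² = 8540;  (δy)² = 0.116
δS = √(8540) = 92.4

92.4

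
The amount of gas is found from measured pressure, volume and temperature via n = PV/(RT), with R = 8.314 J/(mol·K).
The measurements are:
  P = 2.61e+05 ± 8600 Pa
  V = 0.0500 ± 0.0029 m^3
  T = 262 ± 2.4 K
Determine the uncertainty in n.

n is a product of powers, so relative uncertainties combine in quadrature:
  (1·δP/P)² = (1×0.0330)² = 0.00109;  (1·δV/V)² = (1×0.0580)² = 0.00336;  (-1·δT/T)² = (-1×0.00916)² = 8.39e-05
δn/n = √(0.00453) = 0.0673
n = 5.99 mol, so δn = 0.0673 × 5.99 = 0.403 mol.

0.403 mol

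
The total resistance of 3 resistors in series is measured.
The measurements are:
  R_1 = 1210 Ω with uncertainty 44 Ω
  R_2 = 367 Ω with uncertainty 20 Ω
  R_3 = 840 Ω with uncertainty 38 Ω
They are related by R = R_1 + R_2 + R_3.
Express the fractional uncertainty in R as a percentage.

2.54%

For a sum/difference, combine absolute errors in quadrature:
  (δR_1)² = 1940;  (δR_2)² = 400;  (δR_3)² = 1440
δR = √(3780) = 61.5 Ω
R = 2420 Ω, so δR/R = 61.5/2420 = 0.0254.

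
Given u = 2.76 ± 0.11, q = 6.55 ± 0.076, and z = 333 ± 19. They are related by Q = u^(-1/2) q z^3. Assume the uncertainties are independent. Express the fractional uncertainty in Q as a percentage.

Q is a product of powers, so relative uncertainties combine in quadrature:
  (−½·δu/u)² = (-0.5×0.0399)² = 0.000397;  (1·δq/q)² = (1×0.0116)² = 0.000135;  (3·δz/z)² = (3×0.0571)² = 0.0293
δQ/Q = √(0.0298) = 0.173

17.3%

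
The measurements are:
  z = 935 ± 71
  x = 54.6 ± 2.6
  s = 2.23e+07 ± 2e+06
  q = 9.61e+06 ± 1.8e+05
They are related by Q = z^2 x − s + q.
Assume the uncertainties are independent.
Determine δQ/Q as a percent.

Let p = z^2·x = 4.77e+07. δp/p = √((2·δz/z)² + (1·δx/x)²) = √(0.0231 + 0.00227) = 0.159, so δp = 7.6e+06.
Q = p − s + q: δQ = √(δp² + δs² + δq²) = √(5.77e+13 + 4e+12 + 3.24e+10) = 7.86e+06
Q = 3.5e+07, so δQ/Q = 7.86e+06/3.5e+07 = 0.224.

22.4%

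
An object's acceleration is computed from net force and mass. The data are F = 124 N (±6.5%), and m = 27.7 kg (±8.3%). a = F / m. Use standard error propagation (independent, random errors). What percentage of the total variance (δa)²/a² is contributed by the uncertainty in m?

62.0%

(δa/a)² = (1·δF/F)² + (-1·δm/m)²
  F term: (1×0.0650)² = 0.00423
  m term: (-1×0.0830)² = 0.00689
Total = 0.0111. Share from m = 0.00689/0.0111 = 0.620.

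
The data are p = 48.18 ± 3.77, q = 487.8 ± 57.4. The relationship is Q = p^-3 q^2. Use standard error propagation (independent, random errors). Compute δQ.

For a monomial Q ∝ p^-3, q^2, fractional errors add in quadrature:
  (-3·δp/p)² = (-3×0.0782)² = 0.0551;  (2·δq/q)² = (2×0.118)² = 0.0554
δQ/Q = √(0.110) = 0.332
Q = 2.128, so δQ = 0.332 × 2.128 = 0.707.

0.707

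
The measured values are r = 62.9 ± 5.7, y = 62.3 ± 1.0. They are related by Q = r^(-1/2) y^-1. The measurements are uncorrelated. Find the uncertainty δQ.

Since Q is a product/quotient, work with relative uncertainties:
  (−½·δr/r)² = (-0.5×0.0906)² = 0.00205;  (-1·δy/y)² = (-1×0.0161)² = 0.000258
δQ/Q = √(0.00231) = 0.0481
Q = 0.00202, so δQ = 0.0481 × 0.00202 = 9.73e-05.

9.73e-05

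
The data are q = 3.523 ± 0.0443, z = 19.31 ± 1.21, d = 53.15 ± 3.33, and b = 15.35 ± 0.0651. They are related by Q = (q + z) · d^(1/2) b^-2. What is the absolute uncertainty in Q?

Let u = q + z = 22.83. δu = √(δq² + δz²) = √(0.00196 + 1.46) = 1.21, so δu/u = 0.0530.
Q is then a monomial in u, d, b:
δQ/Q = √((δu/u)² + (½·δd/d)² + (-2·δb/b)²) = √(0.00281 + 0.000981 + 7.19e-05) = 0.0622
Q = 0.7065, so δQ = 0.0622 × 0.7065 = 0.0439.

0.0439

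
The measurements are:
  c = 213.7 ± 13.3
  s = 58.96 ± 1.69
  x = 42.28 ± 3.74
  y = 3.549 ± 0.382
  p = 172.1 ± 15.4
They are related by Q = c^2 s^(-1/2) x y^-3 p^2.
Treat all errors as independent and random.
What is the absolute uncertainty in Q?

Since Q is a product/quotient, work with relative uncertainties:
  (2·δc/c)² = (2×0.0622)² = 0.0155;  (−½·δs/s)² = (-0.5×0.0287)² = 0.000205;  (1·δx/x)² = (1×0.0885)² = 0.00782;  (-3·δy/y)² = (-3×0.108)² = 0.104;  (2·δp/p)² = (2×0.0895)² = 0.0320
δQ/Q = √(0.160) = 0.400
Q = 1.666e+08, so δQ = 0.400 × 1.666e+08 = 6.66e+07.

6.66e+07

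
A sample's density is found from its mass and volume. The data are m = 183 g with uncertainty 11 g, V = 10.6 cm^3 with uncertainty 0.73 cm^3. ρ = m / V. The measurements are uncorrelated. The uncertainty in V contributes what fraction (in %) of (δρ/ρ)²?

56.8%

(δρ/ρ)² = (1·δm/m)² + (-1·δV/V)²
  m term: (1×0.0601)² = 0.00361
  V term: (-1×0.0689)² = 0.00474
Total = 0.00836. Share from V = 0.00474/0.00836 = 0.568.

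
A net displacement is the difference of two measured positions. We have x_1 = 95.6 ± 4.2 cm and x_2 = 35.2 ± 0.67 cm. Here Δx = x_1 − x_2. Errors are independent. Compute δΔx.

4.25 cm

Sums and differences: (δΔx)² = Σ (cᵢ δxᵢ)².
  (δx_1)² = 17.6;  (δx_2)² = 0.449
δΔx = √(18.1) = 4.25 cm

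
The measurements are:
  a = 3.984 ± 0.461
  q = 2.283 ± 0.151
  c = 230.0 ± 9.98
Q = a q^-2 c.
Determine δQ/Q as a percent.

18.1%

Since Q is a product/quotient, work with relative uncertainties:
  (1·δa/a)² = (1×0.116)² = 0.0134;  (-2·δq/q)² = (-2×0.0661)² = 0.0175;  (1·δc/c)² = (1×0.0434)² = 0.00188
δQ/Q = √(0.0328) = 0.181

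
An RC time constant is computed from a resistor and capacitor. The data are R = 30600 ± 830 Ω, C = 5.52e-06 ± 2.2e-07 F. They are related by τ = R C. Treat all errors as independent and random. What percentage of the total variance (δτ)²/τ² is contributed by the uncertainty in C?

(δτ/τ)² = (1·δR/R)² + (1·δC/C)²
  R term: (1×0.0271)² = 0.000736
  C term: (1×0.0399)² = 0.00159
Total = 0.00232. Share from C = 0.00159/0.00232 = 0.683.

68.3%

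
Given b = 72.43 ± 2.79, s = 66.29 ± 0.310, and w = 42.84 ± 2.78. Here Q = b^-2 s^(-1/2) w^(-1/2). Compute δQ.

2.99e-07

Relative error in a monomial: (δQ/Q)² = Σ (nᵢ · δxᵢ/xᵢ)².
  (-2·δb/b)² = (-2×0.0385)² = 0.00594;  (−½·δs/s)² = (-0.5×0.00468)² = 5.47e-06;  (−½·δw/w)² = (-0.5×0.0649)² = 0.00105
δQ/Q = √(0.00699) = 0.0836
Q = 3.577e-06, so δQ = 0.0836 × 3.577e-06 = 2.99e-07.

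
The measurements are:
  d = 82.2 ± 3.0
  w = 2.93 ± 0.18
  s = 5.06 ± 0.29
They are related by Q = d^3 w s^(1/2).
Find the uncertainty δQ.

4.71e+05

Since Q is a product/quotient, work with relative uncertainties:
  (3·δd/d)² = (3×0.0365)² = 0.0120;  (1·δw/w)² = (1×0.0614)² = 0.00377;  (½·δs/s)² = (0.5×0.0573)² = 0.000821
δQ/Q = √(0.0166) = 0.129
Q = 3.66e+06, so δQ = 0.129 × 3.66e+06 = 4.71e+05.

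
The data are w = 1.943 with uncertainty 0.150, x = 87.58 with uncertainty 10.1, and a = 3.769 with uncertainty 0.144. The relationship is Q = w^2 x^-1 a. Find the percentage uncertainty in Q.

19.6%

Q is a product of powers, so relative uncertainties combine in quadrature:
  (2·δw/w)² = (2×0.0772)² = 0.0238;  (-1·δx/x)² = (-1×0.115)² = 0.0133;  (1·δa/a)² = (1×0.0382)² = 0.00146
δQ/Q = √(0.0386) = 0.196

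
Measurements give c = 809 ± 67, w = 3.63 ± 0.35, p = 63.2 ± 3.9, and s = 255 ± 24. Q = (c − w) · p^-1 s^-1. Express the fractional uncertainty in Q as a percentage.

14.0%

Let u = c − w = 805. δu = √(δc² + δw²) = √(4490 + 0.122) = 67.0, so δu/u = 0.0832.
Q is then a monomial in u, p, s:
δQ/Q = √((δu/u)² + (-1·δp/p)² + (-1·δs/s)²) = √(0.00692 + 0.00381 + 0.00886) = 0.140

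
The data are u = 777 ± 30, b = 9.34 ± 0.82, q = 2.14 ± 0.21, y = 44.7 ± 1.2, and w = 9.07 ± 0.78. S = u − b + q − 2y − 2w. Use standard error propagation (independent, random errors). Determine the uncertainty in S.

Absolute uncertainties add in quadrature for a linear combination:
  (δu)² = 900;  (δb)² = 0.672;  (δq)² = 0.0441;  (2·δy)² = 5.76;  (2·δw)² = 2.43
δS = √(909) = 30.1

30.1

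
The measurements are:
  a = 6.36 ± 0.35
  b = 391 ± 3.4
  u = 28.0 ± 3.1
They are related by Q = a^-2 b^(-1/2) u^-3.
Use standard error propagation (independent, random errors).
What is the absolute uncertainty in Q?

Q is a product of powers, so relative uncertainties combine in quadrature:
  (-2·δa/a)² = (-2×0.0550)² = 0.0121;  (−½·δb/b)² = (-0.5×0.00870)² = 1.89e-05;  (-3·δu/u)² = (-3×0.111)² = 0.110
δQ/Q = √(0.122) = 0.350
Q = 5.7e-08, so δQ = 0.350 × 5.7e-08 = 1.99e-08.

1.99e-08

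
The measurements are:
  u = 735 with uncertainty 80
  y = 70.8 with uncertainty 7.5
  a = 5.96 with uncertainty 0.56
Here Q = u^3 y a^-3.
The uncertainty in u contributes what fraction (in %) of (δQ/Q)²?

54.0%

(δQ/Q)² = (3·δu/u)² + (1·δy/y)² + (-3·δa/a)²
  u term: (3×0.109)² = 0.107
  y term: (1×0.106)² = 0.0112
  a term: (-3×0.0940)² = 0.0795
Total = 0.197. Share from u = 0.107/0.197 = 0.540.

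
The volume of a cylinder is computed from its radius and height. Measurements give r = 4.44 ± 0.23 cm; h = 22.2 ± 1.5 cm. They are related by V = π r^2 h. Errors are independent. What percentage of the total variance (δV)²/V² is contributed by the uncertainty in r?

(δV/V)² = (2·δr/r)² + (1·δh/h)²
  r term: (2×0.0518)² = 0.0107
  h term: (1×0.0676)² = 0.00457
Total = 0.0153. Share from r = 0.0107/0.0153 = 0.702.

70.2%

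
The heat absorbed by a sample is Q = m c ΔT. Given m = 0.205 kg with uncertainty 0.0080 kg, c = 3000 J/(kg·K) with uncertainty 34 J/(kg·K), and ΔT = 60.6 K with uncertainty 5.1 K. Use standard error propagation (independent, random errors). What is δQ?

3480 J

Q is a product of powers, so relative uncertainties combine in quadrature:
  (1·δm/m)² = (1×0.0390)² = 0.00152;  (1·δc/c)² = (1×0.0113)² = 0.000128;  (1·δΔT/ΔT)² = (1×0.0842)² = 0.00708
δQ/Q = √(0.00873) = 0.0935
Q = 37300 J, so δQ = 0.0935 × 37300 = 3480 J.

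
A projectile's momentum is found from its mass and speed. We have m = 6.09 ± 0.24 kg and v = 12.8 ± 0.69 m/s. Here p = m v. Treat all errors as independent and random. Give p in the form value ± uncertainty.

Relative error in a monomial: (δp/p)² = Σ (nᵢ · δxᵢ/xᵢ)².
  (1·δm/m)² = (1×0.0394)² = 0.00155;  (1·δv/v)² = (1×0.0539)² = 0.00291
δp/p = √(0.00446) = 0.0668
p = 78.0 kg·m/s, so δp = 0.0668 × 78.0 = 5.21 kg·m/s.

78.0 ± 5.21 kg·m/s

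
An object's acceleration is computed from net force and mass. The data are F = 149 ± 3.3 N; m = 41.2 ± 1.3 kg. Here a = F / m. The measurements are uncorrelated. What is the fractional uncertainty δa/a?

0.0386

For a monomial a ∝ F, m^-1, fractional errors add in quadrature:
  (1·δF/F)² = (1×0.0221)² = 0.000491;  (-1·δm/m)² = (-1×0.0316)² = 0.000996
δa/a = √(0.00149) = 0.0386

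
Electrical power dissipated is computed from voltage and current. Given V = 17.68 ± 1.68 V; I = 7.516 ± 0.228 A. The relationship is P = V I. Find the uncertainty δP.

13.3 W

Each factor contributes (exponent × relative error)² to (δP/P)²:
  (1·δV/V)² = (1×0.0950)² = 0.00903;  (1·δI/I)² = (1×0.0303)² = 0.000920
δP/P = √(0.00995) = 0.0997
P = 132.9 W, so δP = 0.0997 × 132.9 = 13.3 W.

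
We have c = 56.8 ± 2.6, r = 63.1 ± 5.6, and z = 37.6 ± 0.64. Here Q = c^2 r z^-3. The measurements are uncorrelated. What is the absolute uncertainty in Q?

0.526

For a monomial Q ∝ c^2, r, z^-3, fractional errors add in quadrature:
  (2·δc/c)² = (2×0.0458)² = 0.00838;  (1·δr/r)² = (1×0.0887)² = 0.00788;  (-3·δz/z)² = (-3×0.0170)² = 0.00261
δQ/Q = √(0.0189) = 0.137
Q = 3.83, so δQ = 0.137 × 3.83 = 0.526.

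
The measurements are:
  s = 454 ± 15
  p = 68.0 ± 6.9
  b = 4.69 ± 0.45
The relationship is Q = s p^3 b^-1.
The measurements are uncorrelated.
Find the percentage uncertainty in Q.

32.1%

Q is a product of powers, so relative uncertainties combine in quadrature:
  (1·δs/s)² = (1×0.0330)² = 0.00109;  (3·δp/p)² = (3×0.101)² = 0.0927;  (-1·δb/b)² = (-1×0.0959)² = 0.00921
δQ/Q = √(0.103) = 0.321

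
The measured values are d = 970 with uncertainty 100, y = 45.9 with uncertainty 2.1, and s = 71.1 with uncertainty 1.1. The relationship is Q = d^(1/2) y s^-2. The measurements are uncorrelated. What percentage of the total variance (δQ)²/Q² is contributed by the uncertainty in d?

(δQ/Q)² = (½·δd/d)² + (1·δy/y)² + (-2·δs/s)²
  d term: (0.5×0.103)² = 0.00266
  y term: (1×0.0458)² = 0.00209
  s term: (-2×0.0155)² = 0.000957
Total = 0.00571. Share from d = 0.00266/0.00571 = 0.466.

46.6%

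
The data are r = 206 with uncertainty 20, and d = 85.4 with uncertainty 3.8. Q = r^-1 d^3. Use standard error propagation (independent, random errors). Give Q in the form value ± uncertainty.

Q is a product of powers, so relative uncertainties combine in quadrature:
  (-1·δr/r)² = (-1×0.0971)² = 0.00943;  (3·δd/d)² = (3×0.0445)² = 0.0178
δQ/Q = √(0.0272) = 0.165
Q = 3020, so δQ = 0.165 × 3020 = 499.

3020 ± 499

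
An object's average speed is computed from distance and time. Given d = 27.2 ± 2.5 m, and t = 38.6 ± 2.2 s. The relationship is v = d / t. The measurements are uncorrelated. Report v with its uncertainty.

0.705 ± 0.0762 m/s

Each factor contributes (exponent × relative error)² to (δv/v)²:
  (1·δd/d)² = (1×0.0919)² = 0.00845;  (-1·δt/t)² = (-1×0.0570)² = 0.00325
δv/v = √(0.0117) = 0.108
v = 0.705 m/s, so δv = 0.108 × 0.705 = 0.0762 m/s.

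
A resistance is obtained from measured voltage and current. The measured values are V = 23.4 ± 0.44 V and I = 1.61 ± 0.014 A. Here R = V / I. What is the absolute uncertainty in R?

0.301 Ω

Since R is a product/quotient, work with relative uncertainties:
  (1·δV/V)² = (1×0.0188)² = 0.000354;  (-1·δI/I)² = (-1×0.00870)² = 7.56e-05
δR/R = √(0.000429) = 0.0207
R = 14.5 Ω, so δR = 0.0207 × 14.5 = 0.301 Ω.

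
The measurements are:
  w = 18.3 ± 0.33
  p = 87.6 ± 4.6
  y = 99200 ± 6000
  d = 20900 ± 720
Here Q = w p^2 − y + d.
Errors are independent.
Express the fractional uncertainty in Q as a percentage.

26.0%

Let h = w·p^2 = 1.4e+05. δh/h = √((1·δw/w)² + (2·δp/p)²) = √(0.000325 + 0.0110) = 0.107, so δh = 15000.
Q = h − y + d: δQ = √(δh² + δy² + δd²) = √(2.24e+08 + 3.6e+07 + 5.18e+05) = 16100
Q = 62100, so δQ/Q = 16100/62100 = 0.260.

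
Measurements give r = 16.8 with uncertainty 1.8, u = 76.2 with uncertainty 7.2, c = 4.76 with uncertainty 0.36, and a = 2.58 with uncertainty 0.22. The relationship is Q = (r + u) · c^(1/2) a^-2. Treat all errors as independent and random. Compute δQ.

Let w = r + u = 93.0. δw = √(δr² + δu²) = √(3.24 + 51.8) = 7.42, so δw/w = 0.0798.
Q is then a monomial in w, c, a:
δQ/Q = √((δw/w)² + (½·δc/c)² + (-2·δa/a)²) = √(0.00637 + 0.00143 + 0.0291) = 0.192
Q = 30.5, so δQ = 0.192 × 30.5 = 5.85.

5.85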